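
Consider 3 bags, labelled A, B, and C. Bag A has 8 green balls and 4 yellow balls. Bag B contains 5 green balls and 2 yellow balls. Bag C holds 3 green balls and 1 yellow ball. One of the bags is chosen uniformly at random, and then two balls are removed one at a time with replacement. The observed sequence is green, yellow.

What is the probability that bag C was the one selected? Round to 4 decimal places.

The likelihood of the observed sequence under each hypothesis: P(data | bag A) = (8/12)(4/12) = 0.22222; P(data | bag B) = (5/7)(2/7) = 0.20408; P(data | bag C) = (3/4)(1/4) = 0.1875.
Weighting by the prior gives 1/3 · 0.22222 = 0.074074, 1/3 · 0.20408 = 0.068027, 1/3 · 0.1875 = 0.0625; summing to 0.2046.
By Bayes' rule, P(bag C | data) = (0.0625) / (0.2046) = 0.30547.

0.3055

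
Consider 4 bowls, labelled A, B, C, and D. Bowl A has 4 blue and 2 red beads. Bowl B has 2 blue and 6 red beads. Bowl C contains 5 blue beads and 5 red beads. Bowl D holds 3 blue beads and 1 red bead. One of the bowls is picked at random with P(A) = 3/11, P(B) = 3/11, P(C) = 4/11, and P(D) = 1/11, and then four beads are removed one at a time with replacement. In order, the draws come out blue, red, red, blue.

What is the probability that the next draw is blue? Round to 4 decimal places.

For each hypothesis, P(data | H) works out to: P(data | bowl A) = (4/6)(2/6)(2/6)(4/6) = 0.049383; P(data | bowl B) = (2/8)(6/8)(6/8)(2/8) = 0.035156; P(data | bowl C) = (5/10)(5/10)(5/10)(5/10) = 0.0625; P(data | bowl D) = (3/4)(1/4)(1/4)(3/4) = 0.035156.
Multiplying each by its prior: 3/11 · 0.049383 = 0.013468, 3/11 · 0.035156 = 0.0095881, 4/11 · 0.0625 = 0.022727, 1/11 · 0.035156 = 0.003196; with total 0.048979.
The posterior is then P(bowl A | data) = 0.27497, P(bowl B | data) = 0.19576, P(bowl C | data) = 0.46402, P(bowl D | data) = 0.065252.
So P(blue next | data) = Σ P(blue next | H) P(H | data) = (2/3)(0.27497) + (1/4)(0.19576) + (1/2)(0.46402) + (3/4)(0.065252) = 0.5132.

0.5132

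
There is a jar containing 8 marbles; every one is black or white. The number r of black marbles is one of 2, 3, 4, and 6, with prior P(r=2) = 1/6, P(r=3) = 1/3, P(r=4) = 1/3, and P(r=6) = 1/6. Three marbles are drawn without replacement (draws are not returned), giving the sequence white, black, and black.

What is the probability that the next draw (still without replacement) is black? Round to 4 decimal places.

0.4316

The likelihood of the observed sequence under each hypothesis: P(data | r = 2) = (6/8)(2/7)(1/6) = 1/28; P(data | r = 3) = (5/8)(3/7)(2/6) = 5/56; P(data | r = 4) = (4/8)(4/7)(3/6) = 1/7; P(data | r = 6) = (2/8)(6/7)(5/6) = 5/28.
Weighting by the prior gives 1/6 · 1/28 = 1/168, 1/3 · 5/56 = 5/168, 1/3 · 1/7 = 1/21, 1/6 · 5/28 = 5/168; with total 19/168.
Dividing through by the total gives posterior P(r = 2 | data) = 1/19, P(r = 3 | data) = 5/19, P(r = 4 | data) = 8/19, P(r = 6 | data) = 5/19.
Averaging over the posterior, P(black next | data) = (0)(1/19) + (1/5)(5/19) + (2/5)(8/19) + (4/5)(5/19) = 41/95.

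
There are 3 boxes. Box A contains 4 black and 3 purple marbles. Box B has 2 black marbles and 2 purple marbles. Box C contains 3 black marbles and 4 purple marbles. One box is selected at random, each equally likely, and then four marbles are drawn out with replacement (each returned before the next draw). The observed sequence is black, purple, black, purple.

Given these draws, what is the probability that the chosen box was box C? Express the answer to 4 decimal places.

Compute the likelihood of the observed sequence for each case: P(data | box A) = (4/7)(3/7)(4/7)(3/7) = 0.059975; P(data | box B) = (2/4)(2/4)(2/4)(2/4) = 0.0625; P(data | box C) = (3/7)(4/7)(3/7)(4/7) = 0.059975.
Multiplying each by its prior: 1/3 · 0.059975 = 0.019992, 1/3 · 0.0625 = 0.020833, 1/3 · 0.059975 = 0.019992; these sum to 0.060817.
Hence P(box C | data) = (0.019992) / (0.060817) = 0.32872.

0.3287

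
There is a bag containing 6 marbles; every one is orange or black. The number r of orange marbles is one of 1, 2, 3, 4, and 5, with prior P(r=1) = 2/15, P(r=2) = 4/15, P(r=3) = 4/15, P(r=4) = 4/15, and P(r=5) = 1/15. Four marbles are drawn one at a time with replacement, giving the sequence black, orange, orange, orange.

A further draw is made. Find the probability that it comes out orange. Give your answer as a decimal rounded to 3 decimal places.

0.593

Compute the likelihood of the observed sequence for each case: P(data | r = 1) = (5/6)(1/6)(1/6)(1/6) = 0.003858; P(data | r = 2) = (4/6)(2/6)(2/6)(2/6) = 0.024691; P(data | r = 3) = (3/6)(3/6)(3/6)(3/6) = 0.0625; P(data | r = 4) = (2/6)(4/6)(4/6)(4/6) = 0.098765; P(data | r = 5) = (1/6)(5/6)(5/6)(5/6) = 0.096451.
The prior-weighted likelihoods are 2/15 · 0.003858 = 0.0005144, 4/15 · 0.024691 = 0.0065844, 4/15 · 0.0625 = 0.016667, 4/15 · 0.098765 = 0.026337, 1/15 · 0.096451 = 0.00643; summing to 0.056533.
The posterior is then P(r = 1 | data) = 0.0090992, P(r = 2 | data) = 0.11647, P(r = 3 | data) = 0.29481, P(r = 4 | data) = 0.46588, P(r = 5 | data) = 0.11374.
The predictive probability is P(orange next | data) = (1/6)(0.0090992) + (1/3)(0.11647) + (1/2)(0.29481) + (2/3)(0.46588) + (5/6)(0.11374) = 0.59311.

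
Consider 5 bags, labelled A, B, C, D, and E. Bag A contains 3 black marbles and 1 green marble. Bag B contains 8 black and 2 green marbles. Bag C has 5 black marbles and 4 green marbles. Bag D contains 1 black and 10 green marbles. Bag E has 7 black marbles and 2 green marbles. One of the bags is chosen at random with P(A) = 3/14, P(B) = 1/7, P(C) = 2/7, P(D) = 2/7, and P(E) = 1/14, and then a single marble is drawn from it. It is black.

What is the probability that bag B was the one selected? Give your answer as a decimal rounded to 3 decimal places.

0.222

For each hypothesis, P(data | H) works out to: P(data | bag A) = (3/4) = 0.75; P(data | bag B) = (8/10) = 0.8; P(data | bag C) = (5/9) = 0.55556; P(data | bag D) = (1/11) = 0.090909; P(data | bag E) = (7/9) = 0.77778.
Weighting by the prior gives 3/14 · 0.75 = 0.16071, 1/7 · 0.8 = 0.11429, 2/7 · 0.55556 = 0.15873, 2/7 · 0.090909 = 0.025974, 1/14 · 0.77778 = 0.055556; these sum to 0.51526.
Therefore the posterior P(bag B | data) = (0.11429) / (0.51526) = 0.2218.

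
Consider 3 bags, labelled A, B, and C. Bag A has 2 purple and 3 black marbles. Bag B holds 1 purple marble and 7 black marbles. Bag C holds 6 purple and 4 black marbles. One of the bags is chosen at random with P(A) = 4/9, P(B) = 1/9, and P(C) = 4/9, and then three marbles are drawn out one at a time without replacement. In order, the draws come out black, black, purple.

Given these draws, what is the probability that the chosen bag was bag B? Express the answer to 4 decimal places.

0.0943

The likelihood of the observed sequence under each hypothesis: P(data | bag A) = (3/5)(2/4)(2/3) = 1/5; P(data | bag B) = (7/8)(6/7)(1/6) = 1/8; P(data | bag C) = (4/10)(3/9)(6/8) = 1/10.
The prior-weighted likelihoods are 4/9 · 1/5 = 4/45, 1/9 · 1/8 = 1/72, 4/9 · 1/10 = 2/45; with total 53/360.
Hence P(bag B | data) = (1/72) / (53/360) = 5/53.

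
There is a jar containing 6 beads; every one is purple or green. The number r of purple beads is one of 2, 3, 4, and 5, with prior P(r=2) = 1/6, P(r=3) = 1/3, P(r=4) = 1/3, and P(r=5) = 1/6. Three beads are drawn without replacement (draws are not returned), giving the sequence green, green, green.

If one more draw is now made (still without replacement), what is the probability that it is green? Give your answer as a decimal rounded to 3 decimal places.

The likelihood of the observed sequence under each hypothesis: P(data | r = 2) = (4/6)(3/5)(2/4) = 1/5; P(data | r = 3) = (3/6)(2/5)(1/4) = 1/20; P(data | r = 4) = (2/6)(1/5)(0/4) = 0; P(data | r = 5) = (1/6)(0/5) = 0.
Multiplying each by its prior: 1/6 · 1/5 = 1/30, 1/3 · 1/20 = 1/60, 1/3 · 0 = 0, 1/6 · 0 = 0; these sum to 1/20.
Dividing through by the total gives posterior P(r = 2 | data) = 2/3, P(r = 3 | data) = 1/3, P(r = 4 | data) = 0, P(r = 5 | data) = 0.
Averaging over the posterior, P(green next | data) = (1/3)(2/3) + (0)(1/3) = 2/9.

0.222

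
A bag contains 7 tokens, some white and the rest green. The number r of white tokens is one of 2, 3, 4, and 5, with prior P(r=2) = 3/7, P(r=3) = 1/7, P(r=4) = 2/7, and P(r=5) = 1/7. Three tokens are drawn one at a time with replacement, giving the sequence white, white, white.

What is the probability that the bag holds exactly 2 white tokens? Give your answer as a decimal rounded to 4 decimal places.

0.0789

Compute the likelihood of the observed sequence for each case: P(data | r = 2) = (2/7)(2/7)(2/7) = 0.023324; P(data | r = 3) = (3/7)(3/7)(3/7) = 0.078717; P(data | r = 4) = (4/7)(4/7)(4/7) = 0.18659; P(data | r = 5) = (5/7)(5/7)(5/7) = 0.36443.
Weighting by the prior gives 3/7 · 0.023324 = 0.0099958, 1/7 · 0.078717 = 0.011245, 2/7 · 0.18659 = 0.053311, 1/7 · 0.36443 = 0.052062; these sum to 0.12661.
By Bayes' rule, P(r = 2 | data) = (0.0099958) / (0.12661) = 0.078947.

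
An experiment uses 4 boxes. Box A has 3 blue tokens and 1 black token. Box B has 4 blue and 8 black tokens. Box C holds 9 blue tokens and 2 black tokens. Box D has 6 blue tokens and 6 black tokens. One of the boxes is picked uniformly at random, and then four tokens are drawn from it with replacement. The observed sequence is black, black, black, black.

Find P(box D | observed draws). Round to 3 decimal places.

Under each hypothesis, the probability of the observed sequence is: P(data | box A) = (1/4)(1/4)(1/4)(1/4) = 0.0039062; P(data | box B) = (8/12)(8/12)(8/12)(8/12) = 0.19753; P(data | box C) = (2/11)(2/11)(2/11)(2/11) = 0.0010928; P(data | box D) = (6/12)(6/12)(6/12)(6/12) = 0.0625.
Multiplying each by its prior: 1/4 · 0.0039062 = 0.00097656, 1/4 · 0.19753 = 0.049383, 1/4 · 0.0010928 = 0.00027321, 1/4 · 0.0625 = 0.015625; summing to 0.066257.
So P(box D | data) = (0.015625) / (0.066257) = 0.23582.

0.236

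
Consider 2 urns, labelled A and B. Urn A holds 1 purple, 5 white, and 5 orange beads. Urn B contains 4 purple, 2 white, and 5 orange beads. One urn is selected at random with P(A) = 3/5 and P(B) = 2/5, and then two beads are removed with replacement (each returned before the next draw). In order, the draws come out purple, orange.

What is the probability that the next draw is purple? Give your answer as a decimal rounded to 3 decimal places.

0.289

Under each hypothesis, the probability of the observed sequence is: P(data | urn A) = (1/11)(5/11) = 5/121; P(data | urn B) = (4/11)(5/11) = 20/121.
Multiplying each by its prior: 3/5 · 5/121 = 3/121, 2/5 · 20/121 = 8/121; summing to 1/11.
The posterior is then P(urn A | data) = 3/11, P(urn B | data) = 8/11.
So P(purple next | data) = Σ P(purple next | H) P(H | data) = (1/11)(3/11) + (4/11)(8/11) = 35/121.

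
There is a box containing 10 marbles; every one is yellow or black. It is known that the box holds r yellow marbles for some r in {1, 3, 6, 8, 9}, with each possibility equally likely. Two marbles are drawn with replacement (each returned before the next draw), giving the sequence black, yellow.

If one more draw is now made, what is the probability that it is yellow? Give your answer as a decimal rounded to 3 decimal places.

0.538

For each hypothesis, P(data | H) works out to: P(data | r = 1) = (9/10)(1/10) = 9/100; P(data | r = 3) = (7/10)(3/10) = 21/100; P(data | r = 6) = (4/10)(6/10) = 6/25; P(data | r = 8) = (2/10)(8/10) = 4/25; P(data | r = 9) = (1/10)(9/10) = 9/100.
Weighting by the prior gives 1/5 · 9/100 = 9/500, 1/5 · 21/100 = 21/500, 1/5 · 6/25 = 6/125, 1/5 · 4/25 = 4/125, 1/5 · 9/100 = 9/500; summing to 79/500.
The posterior is then P(r = 1 | data) = 9/79, P(r = 3 | data) = 21/79, P(r = 6 | data) = 24/79, P(r = 8 | data) = 16/79, P(r = 9 | data) = 9/79.
Averaging over the posterior, P(yellow next | data) = (1/10)(9/79) + (3/10)(21/79) + (3/5)(24/79) + (4/5)(16/79) + (9/10)(9/79) = 85/158.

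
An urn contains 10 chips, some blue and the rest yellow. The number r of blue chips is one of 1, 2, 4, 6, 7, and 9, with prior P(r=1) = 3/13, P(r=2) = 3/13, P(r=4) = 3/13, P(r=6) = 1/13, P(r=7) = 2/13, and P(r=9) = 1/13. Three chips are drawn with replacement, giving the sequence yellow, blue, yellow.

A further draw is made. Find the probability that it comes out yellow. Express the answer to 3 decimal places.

Compute the likelihood of the observed sequence for each case: P(data | r = 1) = (9/10)(1/10)(9/10) = 0.081; P(data | r = 2) = (8/10)(2/10)(8/10) = 0.128; P(data | r = 4) = (6/10)(4/10)(6/10) = 0.144; P(data | r = 6) = (4/10)(6/10)(4/10) = 0.096; P(data | r = 7) = (3/10)(7/10)(3/10) = 0.063; P(data | r = 9) = (1/10)(9/10)(1/10) = 0.009.
Multiplying each by its prior: 3/13 · 0.081 = 0.018692, 3/13 · 0.128 = 0.029538, 3/13 · 0.144 = 0.033231, 1/13 · 0.096 = 0.0073846, 2/13 · 0.063 = 0.0096923, 1/13 · 0.009 = 0.00069231; summing to 0.099231.
Dividing through by the total gives posterior P(r = 1 | data) = 0.18837, P(r = 2 | data) = 0.29767, P(r = 4 | data) = 0.33488, P(r = 6 | data) = 0.074419, P(r = 7 | data) = 0.097674, P(r = 9 | data) = 0.0069767.
Averaging over the posterior, P(yellow next | data) = (9/10)(0.18837) + (4/5)(0.29767) + (3/5)(0.33488) + (2/5)(0.074419) + (3/10)(0.097674) + (1/10)(0.0069767) = 0.66837.

0.668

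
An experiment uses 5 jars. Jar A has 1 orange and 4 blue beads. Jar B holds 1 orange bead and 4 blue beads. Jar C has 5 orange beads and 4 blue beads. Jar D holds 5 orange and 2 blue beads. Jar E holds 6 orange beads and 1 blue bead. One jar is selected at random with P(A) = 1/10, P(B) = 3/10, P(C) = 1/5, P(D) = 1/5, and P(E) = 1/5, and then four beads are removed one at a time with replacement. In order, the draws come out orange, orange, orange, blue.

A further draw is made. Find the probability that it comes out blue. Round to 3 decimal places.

Under each hypothesis, the probability of the observed sequence is: P(data | jar A) = (1/5)(1/5)(1/5)(4/5) = 0.0064; P(data | jar B) = (1/5)(1/5)(1/5)(4/5) = 0.0064; P(data | jar C) = (5/9)(5/9)(5/9)(4/9) = 0.076208; P(data | jar D) = (5/7)(5/7)(5/7)(2/7) = 0.10412; P(data | jar E) = (6/7)(6/7)(6/7)(1/7) = 0.089963.
The prior-weighted likelihoods are 1/10 · 0.0064 = 0.00064, 3/10 · 0.0064 = 0.00192, 1/5 · 0.076208 = 0.015242, 1/5 · 0.10412 = 0.020825, 1/5 · 0.089963 = 0.017993; with total 0.056619.
Dividing through by the total gives posterior P(jar A | data) = 0.011304, P(jar B | data) = 0.033911, P(jar C | data) = 0.2692, P(jar D | data) = 0.36781, P(jar E | data) = 0.31778.
The predictive probability is P(blue next | data) = (4/5)(0.011304) + (4/5)(0.033911) + (4/9)(0.2692) + (2/7)(0.36781) + (1/7)(0.31778) = 0.3063.

0.306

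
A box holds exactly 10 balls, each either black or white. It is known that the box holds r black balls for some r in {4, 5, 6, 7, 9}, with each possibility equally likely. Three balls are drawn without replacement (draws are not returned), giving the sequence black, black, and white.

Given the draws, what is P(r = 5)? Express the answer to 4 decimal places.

The likelihood of the observed sequence under each hypothesis: P(data | r = 4) = (4/10)(3/9)(6/8) = 1/10; P(data | r = 5) = (5/10)(4/9)(5/8) = 5/36; P(data | r = 6) = (6/10)(5/9)(4/8) = 1/6; P(data | r = 7) = (7/10)(6/9)(3/8) = 7/40; P(data | r = 9) = (9/10)(8/9)(1/8) = 1/10.
Multiplying each by its prior: 1/5 · 1/10 = 1/50, 1/5 · 5/36 = 1/36, 1/5 · 1/6 = 1/30, 1/5 · 7/40 = 7/200, 1/5 · 1/10 = 1/50; these sum to 49/360.
So P(r = 5 | data) = (1/36) / (49/360) = 10/49.

0.2041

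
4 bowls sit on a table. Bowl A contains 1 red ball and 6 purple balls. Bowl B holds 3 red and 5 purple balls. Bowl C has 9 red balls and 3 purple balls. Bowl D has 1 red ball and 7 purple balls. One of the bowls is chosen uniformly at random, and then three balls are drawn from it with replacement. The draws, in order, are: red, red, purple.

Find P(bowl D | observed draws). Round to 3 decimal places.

0.053

Under each hypothesis, the probability of the observed sequence is: P(data | bowl A) = (1/7)(1/7)(6/7) = 0.017493; P(data | bowl B) = (3/8)(3/8)(5/8) = 0.087891; P(data | bowl C) = (9/12)(9/12)(3/12) = 0.14062; P(data | bowl D) = (1/8)(1/8)(7/8) = 0.013672.
Multiplying each by its prior: 1/4 · 0.017493 = 0.0043732, 1/4 · 0.087891 = 0.021973, 1/4 · 0.14062 = 0.035156, 1/4 · 0.013672 = 0.003418; summing to 0.06492.
So P(bowl D | data) = (0.003418) / (0.06492) = 0.052649.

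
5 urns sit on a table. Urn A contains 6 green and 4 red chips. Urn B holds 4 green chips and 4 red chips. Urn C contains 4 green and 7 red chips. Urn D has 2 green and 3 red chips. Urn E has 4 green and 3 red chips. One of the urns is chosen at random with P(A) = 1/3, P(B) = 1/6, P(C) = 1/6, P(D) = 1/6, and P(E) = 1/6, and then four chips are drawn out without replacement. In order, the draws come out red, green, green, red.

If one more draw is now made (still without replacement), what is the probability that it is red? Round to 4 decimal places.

0.5534

Compute the likelihood of the observed sequence for each case: P(data | urn A) = (4/10)(6/9)(5/8)(3/7) = 0.071429; P(data | urn B) = (4/8)(4/7)(3/6)(3/5) = 0.085714; P(data | urn C) = (7/11)(4/10)(3/9)(6/8) = 0.063636; P(data | urn D) = (3/5)(2/4)(1/3)(2/2) = 0.1; P(data | urn E) = (3/7)(4/6)(3/5)(2/4) = 0.085714.
Multiplying each by its prior: 1/3 · 0.071429 = 0.02381, 1/6 · 0.085714 = 0.014286, 1/6 · 0.063636 = 0.010606, 1/6 · 0.1 = 0.016667, 1/6 · 0.085714 = 0.014286; summing to 0.079654.
Normalising, the posterior is P(urn A | data) = 0.29891, P(urn B | data) = 0.17935, P(urn C | data) = 0.13315, P(urn D | data) = 0.20924, P(urn E | data) = 0.17935.
The predictive probability is P(red next | data) = (1/3)(0.29891) + (1/2)(0.17935) + (5/7)(0.13315) + (1)(0.20924) + (1/3)(0.17935) = 0.55344.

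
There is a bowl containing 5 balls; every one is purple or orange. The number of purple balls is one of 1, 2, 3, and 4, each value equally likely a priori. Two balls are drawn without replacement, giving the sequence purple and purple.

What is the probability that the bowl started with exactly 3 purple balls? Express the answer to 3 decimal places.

Under each hypothesis, the probability of the observed sequence is: P(data | r = 1) = (1/5)(0/4) = 0; P(data | r = 2) = (2/5)(1/4) = 1/10; P(data | r = 3) = (3/5)(2/4) = 3/10; P(data | r = 4) = (4/5)(3/4) = 3/5.
Weighting by the prior gives 1/4 · 0 = 0, 1/4 · 1/10 = 1/40, 1/4 · 3/10 = 3/40, 1/4 · 3/5 = 3/20; summing to 1/4.
Therefore the posterior P(r = 3 | data) = (3/40) / (1/4) = 3/10.

0.300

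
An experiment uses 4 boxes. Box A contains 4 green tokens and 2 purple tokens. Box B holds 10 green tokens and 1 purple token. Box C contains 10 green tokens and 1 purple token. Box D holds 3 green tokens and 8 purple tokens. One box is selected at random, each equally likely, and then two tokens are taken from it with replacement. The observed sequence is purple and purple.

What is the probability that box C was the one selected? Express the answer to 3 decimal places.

0.013

For each hypothesis, P(data | H) works out to: P(data | box A) = (2/6)(2/6) = 1/9; P(data | box B) = (1/11)(1/11) = 1/121; P(data | box C) = (1/11)(1/11) = 1/121; P(data | box D) = (8/11)(8/11) = 64/121.
The prior-weighted likelihoods are 1/4 · 1/9 = 1/36, 1/4 · 1/121 = 1/484, 1/4 · 1/121 = 1/484, 1/4 · 64/121 = 16/121; summing to 65/396.
By Bayes' rule, P(box C | data) = (1/484) / (65/396) = 9/715.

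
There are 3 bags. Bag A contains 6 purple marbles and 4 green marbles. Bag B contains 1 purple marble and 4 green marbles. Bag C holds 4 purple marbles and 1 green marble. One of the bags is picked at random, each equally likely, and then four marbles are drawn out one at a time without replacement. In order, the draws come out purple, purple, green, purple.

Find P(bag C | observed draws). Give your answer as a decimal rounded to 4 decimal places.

Under each hypothesis, the probability of the observed sequence is: P(data | bag A) = (6/10)(5/9)(4/8)(4/7) = 2/21; P(data | bag B) = (1/5)(0/4) = 0; P(data | bag C) = (4/5)(3/4)(1/3)(2/2) = 1/5.
Weighting by the prior gives 1/3 · 2/21 = 2/63, 1/3 · 0 = 0, 1/3 · 1/5 = 1/15; with total 31/315.
So P(bag C | data) = (1/15) / (31/315) = 21/31.

0.6774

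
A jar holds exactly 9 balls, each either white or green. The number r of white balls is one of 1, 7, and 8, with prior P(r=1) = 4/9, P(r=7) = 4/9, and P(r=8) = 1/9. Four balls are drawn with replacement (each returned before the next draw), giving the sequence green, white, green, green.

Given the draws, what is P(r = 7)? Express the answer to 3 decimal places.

Under each hypothesis, the probability of the observed sequence is: P(data | r = 1) = (8/9)(1/9)(8/9)(8/9) = 0.078037; P(data | r = 7) = (2/9)(7/9)(2/9)(2/9) = 0.0085353; P(data | r = 8) = (1/9)(8/9)(1/9)(1/9) = 0.0012193.
Weighting by the prior gives 4/9 · 0.078037 = 0.034683, 4/9 · 0.0085353 = 0.0037935, 1/9 · 0.0012193 = 0.00013548; summing to 0.038612.
Therefore the posterior P(r = 7 | data) = (0.0037935) / (0.038612) = 0.098246.

0.098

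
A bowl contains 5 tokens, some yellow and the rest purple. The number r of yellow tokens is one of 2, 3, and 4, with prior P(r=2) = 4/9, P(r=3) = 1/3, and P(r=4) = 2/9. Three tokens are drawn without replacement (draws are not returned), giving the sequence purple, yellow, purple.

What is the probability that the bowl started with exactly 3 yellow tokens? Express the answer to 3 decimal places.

Compute the likelihood of the observed sequence for each case: P(data | r = 2) = (3/5)(2/4)(2/3) = 1/5; P(data | r = 3) = (2/5)(3/4)(1/3) = 1/10; P(data | r = 4) = (1/5)(4/4)(0/3) = 0.
Weighting by the prior gives 4/9 · 1/5 = 4/45, 1/3 · 1/10 = 1/30, 2/9 · 0 = 0; these sum to 11/90.
Hence P(r = 3 | data) = (1/30) / (11/90) = 3/11.

0.273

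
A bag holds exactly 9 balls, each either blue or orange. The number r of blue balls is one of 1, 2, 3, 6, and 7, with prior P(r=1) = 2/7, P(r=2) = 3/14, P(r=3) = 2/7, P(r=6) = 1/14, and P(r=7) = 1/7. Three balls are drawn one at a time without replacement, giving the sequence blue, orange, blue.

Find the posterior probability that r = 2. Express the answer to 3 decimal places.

The likelihood of the observed sequence under each hypothesis: P(data | r = 1) = (1/9)(8/8)(0/7) = 0; P(data | r = 2) = (2/9)(7/8)(1/7) = 1/36; P(data | r = 3) = (3/9)(6/8)(2/7) = 1/14; P(data | r = 6) = (6/9)(3/8)(5/7) = 5/28; P(data | r = 7) = (7/9)(2/8)(6/7) = 1/6.
Multiplying each by its prior: 2/7 · 0 = 0, 3/14 · 1/36 = 1/168, 2/7 · 1/14 = 1/49, 1/14 · 5/28 = 5/392, 1/7 · 1/6 = 1/42; with total 37/588.
Hence P(r = 2 | data) = (1/168) / (37/588) = 7/74.

0.095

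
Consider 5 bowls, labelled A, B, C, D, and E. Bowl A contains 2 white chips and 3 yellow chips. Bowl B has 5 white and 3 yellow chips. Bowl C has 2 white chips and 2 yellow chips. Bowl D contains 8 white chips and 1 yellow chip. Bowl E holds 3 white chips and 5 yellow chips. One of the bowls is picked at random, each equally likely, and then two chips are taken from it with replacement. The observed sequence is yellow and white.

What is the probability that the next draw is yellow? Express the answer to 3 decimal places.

The likelihood of the observed sequence under each hypothesis: P(data | bowl A) = (3/5)(2/5) = 0.24; P(data | bowl B) = (3/8)(5/8) = 0.23438; P(data | bowl C) = (2/4)(2/4) = 0.25; P(data | bowl D) = (1/9)(8/9) = 0.098765; P(data | bowl E) = (5/8)(3/8) = 0.23438.
Multiplying each by its prior: 1/5 · 0.24 = 0.048, 1/5 · 0.23438 = 0.046875, 1/5 · 0.25 = 0.05, 1/5 · 0.098765 = 0.019753, 1/5 · 0.23438 = 0.046875; these sum to 0.2115.
The posterior is then P(bowl A | data) = 0.22695, P(bowl B | data) = 0.22163, P(bowl C | data) = 0.2364, P(bowl D | data) = 0.093394, P(bowl E | data) = 0.22163.
Averaging over the posterior, P(yellow next | data) = (3/5)(0.22695) + (3/8)(0.22163) + (1/2)(0.2364) + (1/9)(0.093394) + (5/8)(0.22163) = 0.48637.

0.486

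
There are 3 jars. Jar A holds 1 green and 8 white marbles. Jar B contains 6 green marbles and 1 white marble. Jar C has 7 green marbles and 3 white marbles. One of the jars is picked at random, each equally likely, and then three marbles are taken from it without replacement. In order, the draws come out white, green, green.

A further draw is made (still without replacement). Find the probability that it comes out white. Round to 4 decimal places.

0.1573

The likelihood of the observed sequence under each hypothesis: P(data | jar A) = (8/9)(1/8)(0/7) = 0; P(data | jar B) = (1/7)(6/6)(5/5) = 1/7; P(data | jar C) = (3/10)(7/9)(6/8) = 7/40.
The prior-weighted likelihoods are 1/3 · 0 = 0, 1/3 · 1/7 = 1/21, 1/3 · 7/40 = 7/120; summing to 89/840.
Normalising, the posterior is P(jar A | data) = 0, P(jar B | data) = 40/89, P(jar C | data) = 49/89.
The predictive probability is P(white next | data) = (0)(40/89) + (2/7)(49/89) = 14/89.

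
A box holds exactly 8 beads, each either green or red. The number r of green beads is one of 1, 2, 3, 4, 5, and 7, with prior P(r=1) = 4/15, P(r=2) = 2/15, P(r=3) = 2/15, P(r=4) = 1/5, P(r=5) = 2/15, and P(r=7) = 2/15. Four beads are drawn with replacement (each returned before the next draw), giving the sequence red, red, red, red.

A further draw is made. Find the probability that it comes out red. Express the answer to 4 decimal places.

For each hypothesis, P(data | H) works out to: P(data | r = 1) = (7/8)(7/8)(7/8)(7/8) = 0.58618; P(data | r = 2) = (6/8)(6/8)(6/8)(6/8) = 0.31641; P(data | r = 3) = (5/8)(5/8)(5/8)(5/8) = 0.15259; P(data | r = 4) = (4/8)(4/8)(4/8)(4/8) = 0.0625; P(data | r = 5) = (3/8)(3/8)(3/8)(3/8) = 0.019775; P(data | r = 7) = (1/8)(1/8)(1/8)(1/8) = 0.00024414.
Multiplying each by its prior: 4/15 · 0.58618 = 0.15632, 2/15 · 0.31641 = 0.042188, 2/15 · 0.15259 = 0.020345, 1/5 · 0.0625 = 0.0125, 2/15 · 0.019775 = 0.0026367, 2/15 · 0.00024414 = 3.2552e-05; these sum to 0.23402.
Dividing through by the total gives posterior P(r = 1 | data) = 0.66796, P(r = 2 | data) = 0.18028, P(r = 3 | data) = 0.086938, P(r = 4 | data) = 0.053415, P(r = 5 | data) = 0.011267, P(r = 7 | data) = 0.0001391.
Averaging over the posterior, P(red next | data) = (7/8)(0.66796) + (3/4)(0.18028) + (5/8)(0.086938) + (1/2)(0.053415) + (3/8)(0.011267) + (1/8)(0.0001391) = 0.80496.

0.8050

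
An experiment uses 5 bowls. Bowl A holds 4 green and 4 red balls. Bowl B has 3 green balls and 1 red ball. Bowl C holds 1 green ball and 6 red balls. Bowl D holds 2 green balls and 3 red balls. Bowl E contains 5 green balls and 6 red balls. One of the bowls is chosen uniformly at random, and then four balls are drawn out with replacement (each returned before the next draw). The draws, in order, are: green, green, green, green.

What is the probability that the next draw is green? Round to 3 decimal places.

Under each hypothesis, the probability of the observed sequence is: P(data | bowl A) = (4/8)(4/8)(4/8)(4/8) = 0.0625; P(data | bowl B) = (3/4)(3/4)(3/4)(3/4) = 0.31641; P(data | bowl C) = (1/7)(1/7)(1/7)(1/7) = 0.00041649; P(data | bowl D) = (2/5)(2/5)(2/5)(2/5) = 0.0256; P(data | bowl E) = (5/11)(5/11)(5/11)(5/11) = 0.042688.
The prior-weighted likelihoods are 1/5 · 0.0625 = 0.0125, 1/5 · 0.31641 = 0.063281, 1/5 · 0.00041649 = 8.3299e-05, 1/5 · 0.0256 = 0.00512, 1/5 · 0.042688 = 0.0085377; with total 0.089522.
Normalising, the posterior is P(bowl A | data) = 0.13963, P(bowl B | data) = 0.70688, P(bowl C | data) = 0.00093048, P(bowl D | data) = 0.057193, P(bowl E | data) = 0.095369.
So P(green next | data) = Σ P(green next | H) P(H | data) = (1/2)(0.13963) + (3/4)(0.70688) + (1/7)(0.00093048) + (2/5)(0.057193) + (5/11)(0.095369) = 0.66633.

0.666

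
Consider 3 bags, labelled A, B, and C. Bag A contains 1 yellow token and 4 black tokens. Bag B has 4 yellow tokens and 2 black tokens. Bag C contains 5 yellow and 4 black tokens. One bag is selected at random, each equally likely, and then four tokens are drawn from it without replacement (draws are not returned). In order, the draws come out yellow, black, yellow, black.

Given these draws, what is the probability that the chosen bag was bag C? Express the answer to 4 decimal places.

0.5435

For each hypothesis, P(data | H) works out to: P(data | bag A) = (1/5)(4/4)(0/3) = 0; P(data | bag B) = (4/6)(2/5)(3/4)(1/3) = 1/15; P(data | bag C) = (5/9)(4/8)(4/7)(3/6) = 5/63.
Multiplying each by its prior: 1/3 · 0 = 0, 1/3 · 1/15 = 1/45, 1/3 · 5/63 = 5/189; summing to 46/945.
So P(bag C | data) = (5/189) / (46/945) = 25/46.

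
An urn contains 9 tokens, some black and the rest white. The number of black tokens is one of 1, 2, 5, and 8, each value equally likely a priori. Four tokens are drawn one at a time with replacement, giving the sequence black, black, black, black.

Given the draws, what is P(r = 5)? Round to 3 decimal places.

Compute the likelihood of the observed sequence for each case: P(data | r = 1) = (1/9)(1/9)(1/9)(1/9) = 0.00015242; P(data | r = 2) = (2/9)(2/9)(2/9)(2/9) = 0.0024387; P(data | r = 5) = (5/9)(5/9)(5/9)(5/9) = 0.09526; P(data | r = 8) = (8/9)(8/9)(8/9)(8/9) = 0.6243.
Multiplying each by its prior: 1/4 · 0.00015242 = 3.8104e-05, 1/4 · 0.0024387 = 0.00060966, 1/4 · 0.09526 = 0.023815, 1/4 · 0.6243 = 0.15607; summing to 0.18054.
Hence P(r = 5 | data) = (0.023815) / (0.18054) = 0.13191.

0.132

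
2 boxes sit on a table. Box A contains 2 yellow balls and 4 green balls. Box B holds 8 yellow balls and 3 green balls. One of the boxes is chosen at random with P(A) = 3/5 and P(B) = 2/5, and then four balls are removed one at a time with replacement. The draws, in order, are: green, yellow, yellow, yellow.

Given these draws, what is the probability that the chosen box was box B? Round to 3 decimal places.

0.739

The likelihood of the observed sequence under each hypothesis: P(data | box A) = (4/6)(2/6)(2/6)(2/6) = 0.024691; P(data | box B) = (3/11)(8/11)(8/11)(8/11) = 0.10491.
Multiplying each by its prior: 3/5 · 0.024691 = 0.014815, 2/5 · 0.10491 = 0.041964; these sum to 0.056779.
By Bayes' rule, P(box B | data) = (0.041964) / (0.056779) = 0.73908.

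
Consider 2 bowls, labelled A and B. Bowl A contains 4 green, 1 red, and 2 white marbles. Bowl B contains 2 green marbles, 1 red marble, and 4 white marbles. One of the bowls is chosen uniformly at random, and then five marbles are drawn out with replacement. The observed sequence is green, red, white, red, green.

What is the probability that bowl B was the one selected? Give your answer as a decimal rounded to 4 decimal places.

Under each hypothesis, the probability of the observed sequence is: P(data | bowl A) = (4/7)(1/7)(2/7)(1/7)(4/7) = 0.001904; P(data | bowl B) = (2/7)(1/7)(4/7)(1/7)(2/7) = 0.00095198.
Multiplying each by its prior: 1/2 · 0.001904 = 0.00095198, 1/2 · 0.00095198 = 0.00047599; with total 0.001428.
Therefore the posterior P(bowl B | data) = (0.00047599) / (0.001428) = 0.33333.

0.3333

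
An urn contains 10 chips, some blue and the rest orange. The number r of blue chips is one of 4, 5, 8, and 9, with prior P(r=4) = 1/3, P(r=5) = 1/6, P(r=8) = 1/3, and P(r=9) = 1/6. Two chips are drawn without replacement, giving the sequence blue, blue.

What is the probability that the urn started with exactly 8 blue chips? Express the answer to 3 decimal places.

0.491

The likelihood of the observed sequence under each hypothesis: P(data | r = 4) = (4/10)(3/9) = 2/15; P(data | r = 5) = (5/10)(4/9) = 2/9; P(data | r = 8) = (8/10)(7/9) = 28/45; P(data | r = 9) = (9/10)(8/9) = 4/5.
Multiplying each by its prior: 1/3 · 2/15 = 2/45, 1/6 · 2/9 = 1/27, 1/3 · 28/45 = 28/135, 1/6 · 4/5 = 2/15; with total 19/45.
By Bayes' rule, P(r = 8 | data) = (28/135) / (19/45) = 28/57.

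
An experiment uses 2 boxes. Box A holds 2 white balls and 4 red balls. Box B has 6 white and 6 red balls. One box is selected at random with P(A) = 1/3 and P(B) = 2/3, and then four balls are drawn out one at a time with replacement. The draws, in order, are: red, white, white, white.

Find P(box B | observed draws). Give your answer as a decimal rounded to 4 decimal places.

0.8351

Compute the likelihood of the observed sequence for each case: P(data | box A) = (4/6)(2/6)(2/6)(2/6) = 0.024691; P(data | box B) = (6/12)(6/12)(6/12)(6/12) = 0.0625.
The prior-weighted likelihoods are 1/3 · 0.024691 = 0.0082305, 2/3 · 0.0625 = 0.041667; with total 0.049897.
By Bayes' rule, P(box B | data) = (0.041667) / (0.049897) = 0.83505.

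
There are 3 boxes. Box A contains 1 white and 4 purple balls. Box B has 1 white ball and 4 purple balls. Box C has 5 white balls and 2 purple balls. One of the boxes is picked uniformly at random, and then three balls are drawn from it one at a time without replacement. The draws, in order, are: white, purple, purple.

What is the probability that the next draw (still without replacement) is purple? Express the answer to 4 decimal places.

For each hypothesis, P(data | H) works out to: P(data | box A) = (1/5)(4/4)(3/3) = 1/5; P(data | box B) = (1/5)(4/4)(3/3) = 1/5; P(data | box C) = (5/7)(2/6)(1/5) = 1/21.
Multiplying each by its prior: 1/3 · 1/5 = 1/15, 1/3 · 1/5 = 1/15, 1/3 · 1/21 = 1/63; with total 47/315.
The posterior is then P(box A | data) = 21/47, P(box B | data) = 21/47, P(box C | data) = 5/47.
The predictive probability is P(purple next | data) = (1)(21/47) + (1)(21/47) + (0)(5/47) = 42/47.

0.8936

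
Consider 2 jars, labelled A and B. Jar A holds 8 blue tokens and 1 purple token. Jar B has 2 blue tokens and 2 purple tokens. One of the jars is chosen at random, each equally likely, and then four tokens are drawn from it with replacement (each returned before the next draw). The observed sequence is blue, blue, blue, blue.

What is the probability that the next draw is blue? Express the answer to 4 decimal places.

Under each hypothesis, the probability of the observed sequence is: P(data | jar A) = (8/9)(8/9)(8/9)(8/9) = 0.6243; P(data | jar B) = (2/4)(2/4)(2/4)(2/4) = 0.0625.
Multiplying each by its prior: 1/2 · 0.6243 = 0.31215, 1/2 · 0.0625 = 0.03125; summing to 0.3434.
Dividing through by the total gives posterior P(jar A | data) = 0.909, P(jar B | data) = 0.091002.
Averaging over the posterior, P(blue next | data) = (8/9)(0.909) + (1/2)(0.091002) = 0.8535.

0.8535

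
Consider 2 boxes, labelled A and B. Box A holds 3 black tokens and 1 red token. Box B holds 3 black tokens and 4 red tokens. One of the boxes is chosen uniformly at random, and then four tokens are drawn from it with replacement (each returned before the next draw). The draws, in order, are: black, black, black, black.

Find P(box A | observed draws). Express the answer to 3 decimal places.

Compute the likelihood of the observed sequence for each case: P(data | box A) = (3/4)(3/4)(3/4)(3/4) = 0.31641; P(data | box B) = (3/7)(3/7)(3/7)(3/7) = 0.033736.
The prior-weighted likelihoods are 1/2 · 0.31641 = 0.1582, 1/2 · 0.033736 = 0.016868; with total 0.17507.
Therefore the posterior P(box A | data) = (0.1582) / (0.17507) = 0.90365.

0.904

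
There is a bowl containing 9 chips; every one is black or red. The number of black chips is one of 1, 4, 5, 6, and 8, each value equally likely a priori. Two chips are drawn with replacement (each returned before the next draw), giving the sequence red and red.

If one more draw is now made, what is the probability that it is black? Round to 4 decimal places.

The likelihood of the observed sequence under each hypothesis: P(data | r = 1) = (8/9)(8/9) = 64/81; P(data | r = 4) = (5/9)(5/9) = 25/81; P(data | r = 5) = (4/9)(4/9) = 16/81; P(data | r = 6) = (3/9)(3/9) = 1/9; P(data | r = 8) = (1/9)(1/9) = 1/81.
The prior-weighted likelihoods are 1/5 · 64/81 = 64/405, 1/5 · 25/81 = 5/81, 1/5 · 16/81 = 16/405, 1/5 · 1/9 = 1/45, 1/5 · 1/81 = 1/405; with total 23/81.
The posterior is then P(r = 1 | data) = 64/115, P(r = 4 | data) = 5/23, P(r = 5 | data) = 16/115, P(r = 6 | data) = 9/115, P(r = 8 | data) = 1/115.
Averaging over the posterior, P(black next | data) = (1/9)(64/115) + (4/9)(5/23) + (5/9)(16/115) + (2/3)(9/115) + (8/9)(1/115) = 34/115.

0.2957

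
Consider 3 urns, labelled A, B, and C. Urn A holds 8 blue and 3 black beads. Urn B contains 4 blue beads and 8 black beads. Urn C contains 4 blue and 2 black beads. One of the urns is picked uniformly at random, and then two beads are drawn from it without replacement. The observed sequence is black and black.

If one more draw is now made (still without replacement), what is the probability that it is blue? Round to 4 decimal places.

Compute the likelihood of the observed sequence for each case: P(data | urn A) = (3/11)(2/10) = 3/55; P(data | urn B) = (8/12)(7/11) = 14/33; P(data | urn C) = (2/6)(1/5) = 1/15.
Weighting by the prior gives 1/3 · 3/55 = 1/55, 1/3 · 14/33 = 14/99, 1/3 · 1/15 = 1/45; these sum to 2/11.
Dividing through by the total gives posterior P(urn A | data) = 1/10, P(urn B | data) = 7/9, P(urn C | data) = 11/90.
Averaging over the posterior, P(blue next | data) = (8/9)(1/10) + (2/5)(7/9) + (1)(11/90) = 47/90.

0.5222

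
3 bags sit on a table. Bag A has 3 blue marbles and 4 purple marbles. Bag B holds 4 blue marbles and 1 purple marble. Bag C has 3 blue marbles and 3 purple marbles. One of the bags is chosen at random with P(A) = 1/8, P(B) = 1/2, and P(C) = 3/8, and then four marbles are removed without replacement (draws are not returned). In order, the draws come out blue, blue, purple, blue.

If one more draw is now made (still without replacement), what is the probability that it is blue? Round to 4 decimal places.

0.8175

Compute the likelihood of the observed sequence for each case: P(data | bag A) = (3/7)(2/6)(4/5)(1/4) = 0.028571; P(data | bag B) = (4/5)(3/4)(1/3)(2/2) = 0.2; P(data | bag C) = (3/6)(2/5)(3/4)(1/3) = 0.05.
The prior-weighted likelihoods are 1/8 · 0.028571 = 0.0035714, 1/2 · 0.2 = 0.1, 3/8 · 0.05 = 0.01875; these sum to 0.12232.
Dividing through by the total gives posterior P(bag A | data) = 0.029197, P(bag B | data) = 0.81752, P(bag C | data) = 0.15328.
So P(blue next | data) = Σ P(blue next | H) P(H | data) = (0)(0.029197) + (1)(0.81752) + (0)(0.15328) = 0.81752.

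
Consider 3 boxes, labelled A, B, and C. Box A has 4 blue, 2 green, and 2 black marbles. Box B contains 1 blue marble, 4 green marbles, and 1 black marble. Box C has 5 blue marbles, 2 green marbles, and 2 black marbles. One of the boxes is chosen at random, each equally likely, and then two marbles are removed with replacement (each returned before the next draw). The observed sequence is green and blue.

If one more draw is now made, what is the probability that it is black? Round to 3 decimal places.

0.215

The likelihood of the observed sequence under each hypothesis: P(data | box A) = (2/8)(4/8) = 0.125; P(data | box B) = (4/6)(1/6) = 0.11111; P(data | box C) = (2/9)(5/9) = 0.12346.
Weighting by the prior gives 1/3 · 0.125 = 0.041667, 1/3 · 0.11111 = 0.037037, 1/3 · 0.12346 = 0.041152; with total 0.11986.
Normalising, the posterior is P(box A | data) = 0.34764, P(box B | data) = 0.30901, P(box C | data) = 0.34335.
The predictive probability is P(black next | data) = (1/4)(0.34764) + (1/6)(0.30901) + (2/9)(0.34335) = 0.21471.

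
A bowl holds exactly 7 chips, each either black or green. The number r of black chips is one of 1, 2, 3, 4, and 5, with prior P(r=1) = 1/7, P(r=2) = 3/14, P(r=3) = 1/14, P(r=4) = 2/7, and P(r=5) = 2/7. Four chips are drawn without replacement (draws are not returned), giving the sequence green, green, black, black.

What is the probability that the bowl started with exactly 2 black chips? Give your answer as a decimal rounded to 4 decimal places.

0.1875

Under each hypothesis, the probability of the observed sequence is: P(data | r = 1) = (6/7)(5/6)(1/5)(0/4) = 0; P(data | r = 2) = (5/7)(4/6)(2/5)(1/4) = 1/21; P(data | r = 3) = (4/7)(3/6)(3/5)(2/4) = 3/35; P(data | r = 4) = (3/7)(2/6)(4/5)(3/4) = 3/35; P(data | r = 5) = (2/7)(1/6)(5/5)(4/4) = 1/21.
Multiplying each by its prior: 1/7 · 0 = 0, 3/14 · 1/21 = 1/98, 1/14 · 3/35 = 3/490, 2/7 · 3/35 = 6/245, 2/7 · 1/21 = 2/147; these sum to 8/147.
By Bayes' rule, P(r = 2 | data) = (1/98) / (8/147) = 3/16.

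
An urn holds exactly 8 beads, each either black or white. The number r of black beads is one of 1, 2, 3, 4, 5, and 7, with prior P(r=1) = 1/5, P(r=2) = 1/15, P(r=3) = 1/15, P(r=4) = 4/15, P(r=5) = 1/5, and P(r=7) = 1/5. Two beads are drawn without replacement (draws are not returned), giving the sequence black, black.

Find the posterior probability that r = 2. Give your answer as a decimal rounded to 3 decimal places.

0.008

For each hypothesis, P(data | H) works out to: P(data | r = 1) = (1/8)(0/7) = 0; P(data | r = 2) = (2/8)(1/7) = 1/28; P(data | r = 3) = (3/8)(2/7) = 3/28; P(data | r = 4) = (4/8)(3/7) = 3/14; P(data | r = 5) = (5/8)(4/7) = 5/14; P(data | r = 7) = (7/8)(6/7) = 3/4.
Multiplying each by its prior: 1/5 · 0 = 0, 1/15 · 1/28 = 1/420, 1/15 · 3/28 = 1/140, 4/15 · 3/14 = 2/35, 1/5 · 5/14 = 1/14, 1/5 · 3/4 = 3/20; with total 121/420.
So P(r = 2 | data) = (1/420) / (121/420) = 1/121.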